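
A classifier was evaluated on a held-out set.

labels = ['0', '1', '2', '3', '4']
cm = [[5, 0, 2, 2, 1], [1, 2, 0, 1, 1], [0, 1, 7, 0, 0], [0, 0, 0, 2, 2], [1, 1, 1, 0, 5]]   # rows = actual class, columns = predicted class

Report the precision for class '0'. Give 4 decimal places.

0.7143

One-vs-rest for '0': TP = diagonal; FP = other classes predicted '0'; FN = '0' predicted as other.
precision = TP/(TP+FP).
0: TP=5, FP=1+0+0+1=2 → 5/7 = 0.71429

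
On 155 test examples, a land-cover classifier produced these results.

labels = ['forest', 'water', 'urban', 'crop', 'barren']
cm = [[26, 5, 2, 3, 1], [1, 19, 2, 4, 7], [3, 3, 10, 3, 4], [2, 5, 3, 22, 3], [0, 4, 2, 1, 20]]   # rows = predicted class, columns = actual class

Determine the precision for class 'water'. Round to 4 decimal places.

0.5758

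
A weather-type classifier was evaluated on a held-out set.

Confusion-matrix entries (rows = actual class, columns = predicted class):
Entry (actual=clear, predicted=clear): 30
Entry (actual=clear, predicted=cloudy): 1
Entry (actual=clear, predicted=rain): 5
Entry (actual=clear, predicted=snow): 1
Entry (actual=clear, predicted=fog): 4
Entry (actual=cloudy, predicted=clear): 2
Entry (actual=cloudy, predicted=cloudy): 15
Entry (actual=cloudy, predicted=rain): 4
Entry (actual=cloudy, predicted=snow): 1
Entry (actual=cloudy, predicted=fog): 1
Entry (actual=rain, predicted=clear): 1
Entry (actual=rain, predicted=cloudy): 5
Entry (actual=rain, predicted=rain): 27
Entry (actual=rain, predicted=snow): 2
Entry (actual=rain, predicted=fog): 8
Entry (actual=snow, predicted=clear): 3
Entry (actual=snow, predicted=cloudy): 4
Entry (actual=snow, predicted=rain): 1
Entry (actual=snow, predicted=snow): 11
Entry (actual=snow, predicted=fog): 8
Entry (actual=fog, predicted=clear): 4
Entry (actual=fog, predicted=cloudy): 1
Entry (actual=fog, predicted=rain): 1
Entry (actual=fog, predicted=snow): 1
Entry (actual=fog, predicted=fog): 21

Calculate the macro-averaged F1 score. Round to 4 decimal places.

Per-class F1 score (2·TP/(2·TP+FP+FN)):
  clear: TP=30, FP=2+1+3+4=10, FN=1+5+1+4=11 → 60/81 = 0.74074
  cloudy: TP=15, FP=1+5+4+1=11, FN=2+4+1+1=8 → 30/49 = 0.61224
  rain: TP=27, FP=5+4+1+1=11, FN=1+5+2+8=16 → 54/81 = 0.66667
  snow: TP=11, FP=1+1+2+1=5, FN=3+4+1+8=16 → 22/43 = 0.51163
  fog: TP=21, FP=4+1+8+8=21, FN=4+1+1+1=7 → 42/70 = 0.60000
Macro-F1 score = mean = (0.74074 + 0.61224 + 0.66667 + 0.51163 + 0.60000) / 5 = 0.6263

0.6263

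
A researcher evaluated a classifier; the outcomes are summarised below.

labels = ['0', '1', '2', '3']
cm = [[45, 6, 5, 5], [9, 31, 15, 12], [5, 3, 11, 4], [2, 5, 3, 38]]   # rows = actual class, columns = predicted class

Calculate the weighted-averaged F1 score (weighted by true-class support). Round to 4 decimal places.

0.6284

Per-class F1 score (2·TP/(2·TP+FP+FN)):
  0: TP=45, FP=9+5+2=16, FN=6+5+5=16 → 90/122 = 0.73770
  1: TP=31, FP=6+3+5=14, FN=9+15+12=36 → 62/112 = 0.55357
  2: TP=11, FP=5+15+3=23, FN=5+3+4=12 → 22/57 = 0.38596
  3: TP=38, FP=5+12+4=21, FN=2+5+3=10 → 76/107 = 0.71028
Weighted-F1 score = Σ (supportᵢ/N)·F1 scoreᵢ with N=199: (61/199)·0.73770 + (67/199)·0.55357 + (23/199)·0.38596 + (48/199)·0.71028 = 0.6284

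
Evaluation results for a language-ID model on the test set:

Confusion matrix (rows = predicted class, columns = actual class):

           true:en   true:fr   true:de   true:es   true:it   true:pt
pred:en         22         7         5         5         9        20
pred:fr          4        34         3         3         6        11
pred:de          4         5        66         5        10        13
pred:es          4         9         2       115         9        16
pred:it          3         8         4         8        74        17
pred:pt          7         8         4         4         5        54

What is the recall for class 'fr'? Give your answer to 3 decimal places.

One-vs-rest for 'fr': TP = diagonal; FP = other classes predicted 'fr'; FN = 'fr' predicted as other.
recall = TP/(TP+FN).
fr: TP=34, FN=7+5+9+8+8=37 → 34/71 = 0.4789

0.479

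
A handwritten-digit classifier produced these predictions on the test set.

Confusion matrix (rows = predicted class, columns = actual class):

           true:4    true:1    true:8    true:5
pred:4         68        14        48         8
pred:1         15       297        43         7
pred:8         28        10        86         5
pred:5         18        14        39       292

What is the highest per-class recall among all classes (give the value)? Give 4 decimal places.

0.9359

Per-class recall (TP/(TP+FN)):
  4: TP=68, FN=15+28+18=61 → 68/129 = 0.52713
  1: TP=297, FN=14+10+14=38 → 297/335 = 0.88657
  8: TP=86, FN=48+43+39=130 → 86/216 = 0.39815
  5: TP=292, FN=8+7+5=20 → 292/312 = 0.93590
Highest is class '5' with recall = 0.9359.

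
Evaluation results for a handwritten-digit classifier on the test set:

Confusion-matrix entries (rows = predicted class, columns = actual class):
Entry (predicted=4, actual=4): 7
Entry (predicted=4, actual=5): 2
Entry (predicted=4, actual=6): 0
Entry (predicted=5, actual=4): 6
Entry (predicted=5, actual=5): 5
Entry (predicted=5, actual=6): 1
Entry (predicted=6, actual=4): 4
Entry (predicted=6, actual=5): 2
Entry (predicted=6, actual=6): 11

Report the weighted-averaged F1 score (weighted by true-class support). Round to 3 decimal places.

0.593

Per-class F1 score (2·TP/(2·TP+FP+FN)):
  4: TP=7, FP=2+0=2, FN=6+4=10 → 14/26 = 0.5385
  5: TP=5, FP=6+1=7, FN=2+2=4 → 10/21 = 0.4762
  6: TP=11, FP=4+2=6, FN=0+1=1 → 22/29 = 0.7586
Weighted-F1 score = Σ (supportᵢ/N)·F1 scoreᵢ with N=38: (17/38)·0.5385 + (9/38)·0.4762 + (12/38)·0.7586 = 0.593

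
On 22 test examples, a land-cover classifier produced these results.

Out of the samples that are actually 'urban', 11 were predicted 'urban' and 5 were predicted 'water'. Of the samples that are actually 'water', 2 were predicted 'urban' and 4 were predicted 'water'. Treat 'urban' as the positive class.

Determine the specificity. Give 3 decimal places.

Specificity = TN/(TN+FP) = 4/(4+2) = 0.667

0.667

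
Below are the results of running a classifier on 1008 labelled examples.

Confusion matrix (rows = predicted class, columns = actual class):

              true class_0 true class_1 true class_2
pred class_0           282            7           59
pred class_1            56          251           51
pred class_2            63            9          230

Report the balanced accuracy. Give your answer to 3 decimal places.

Balanced accuracy = mean of per-class recall.
  class_0: recall = 282/401 = 0.7032
  class_1: recall = 251/267 = 0.9401
  class_2: recall = 230/340 = 0.6765
Mean = (0.7032 + 0.9401 + 0.6765) / 3 = 0.773

0.773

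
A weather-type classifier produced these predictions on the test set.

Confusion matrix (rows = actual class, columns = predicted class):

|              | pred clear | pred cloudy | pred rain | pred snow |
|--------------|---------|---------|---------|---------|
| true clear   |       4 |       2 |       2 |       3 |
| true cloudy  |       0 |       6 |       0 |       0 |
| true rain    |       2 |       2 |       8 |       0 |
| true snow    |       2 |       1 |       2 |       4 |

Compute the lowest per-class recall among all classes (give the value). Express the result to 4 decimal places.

0.3636

Per-class recall (TP/(TP+FN)):
  clear: TP=4, FN=2+2+3=7 → 4/11 = 0.36364
  cloudy: TP=6, FN=0+0+0=0 → 6/6 = 1.00000
  rain: TP=8, FN=2+2+0=4 → 8/12 = 0.66667
  snow: TP=4, FN=2+1+2=5 → 4/9 = 0.44444
Lowest is class 'clear' with recall = 0.3636.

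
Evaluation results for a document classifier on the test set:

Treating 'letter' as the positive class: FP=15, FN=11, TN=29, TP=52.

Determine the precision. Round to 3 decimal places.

Precision = TP/(TP+FP) = 52/(52+15) = 52/67 = 0.776

0.776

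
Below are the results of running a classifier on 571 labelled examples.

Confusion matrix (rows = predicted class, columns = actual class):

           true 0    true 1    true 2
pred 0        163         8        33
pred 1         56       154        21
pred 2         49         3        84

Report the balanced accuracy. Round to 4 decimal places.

0.7167

Balanced accuracy = mean of per-class recall.
  0: recall = 163/268 = 0.60821
  1: recall = 154/165 = 0.93333
  2: recall = 84/138 = 0.60870
Mean = (0.60821 + 0.93333 + 0.60870) / 3 = 0.7167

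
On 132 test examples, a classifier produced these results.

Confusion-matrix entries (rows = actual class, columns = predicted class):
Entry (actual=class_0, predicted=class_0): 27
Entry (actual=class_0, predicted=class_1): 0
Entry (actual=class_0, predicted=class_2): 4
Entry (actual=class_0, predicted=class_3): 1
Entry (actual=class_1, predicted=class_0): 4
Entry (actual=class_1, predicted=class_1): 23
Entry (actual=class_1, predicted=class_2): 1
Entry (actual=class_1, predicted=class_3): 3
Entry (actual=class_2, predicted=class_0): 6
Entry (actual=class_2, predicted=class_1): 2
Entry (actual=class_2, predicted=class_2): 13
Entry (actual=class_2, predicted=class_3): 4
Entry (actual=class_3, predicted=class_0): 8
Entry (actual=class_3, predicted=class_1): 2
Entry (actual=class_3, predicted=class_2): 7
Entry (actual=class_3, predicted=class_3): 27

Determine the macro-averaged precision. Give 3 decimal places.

Per-class precision (TP/(TP+FP)):
  class_0: TP=27, FP=4+6+8=18 → 27/45 = 0.6000
  class_1: TP=23, FP=0+2+2=4 → 23/27 = 0.8519
  class_2: TP=13, FP=4+1+7=12 → 13/25 = 0.5200
  class_3: TP=27, FP=1+3+4=8 → 27/35 = 0.7714
Macro-precision = mean = (0.6000 + 0.8519 + 0.5200 + 0.7714) / 4 = 0.686

0.686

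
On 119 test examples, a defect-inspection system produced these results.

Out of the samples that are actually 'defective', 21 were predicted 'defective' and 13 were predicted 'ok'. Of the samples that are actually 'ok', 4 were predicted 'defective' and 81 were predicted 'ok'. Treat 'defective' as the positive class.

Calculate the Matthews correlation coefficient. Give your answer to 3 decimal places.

MCC = (TP·TN − FP·FN) / √((TP+FP)(TP+FN)(TN+FP)(TN+FN))
Numerator = 21·81 − 4·13 = 1649
Denominator = √(25·34·85·94) = √6791500 = 2606.0507
MCC = 1649 / 2606.0507 = 0.633

0.633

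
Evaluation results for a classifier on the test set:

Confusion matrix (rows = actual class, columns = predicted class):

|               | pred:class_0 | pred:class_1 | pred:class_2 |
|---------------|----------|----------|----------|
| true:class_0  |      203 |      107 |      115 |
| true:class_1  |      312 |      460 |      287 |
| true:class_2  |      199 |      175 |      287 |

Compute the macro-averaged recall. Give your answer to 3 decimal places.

Per-class recall (TP/(TP+FN)):
  class_0: TP=203, FN=107+115=222 → 203/425 = 0.4776
  class_1: TP=460, FN=312+287=599 → 460/1059 = 0.4344
  class_2: TP=287, FN=199+175=374 → 287/661 = 0.4342
Macro-recall = mean = (0.4776 + 0.4344 + 0.4342) / 3 = 0.449

0.449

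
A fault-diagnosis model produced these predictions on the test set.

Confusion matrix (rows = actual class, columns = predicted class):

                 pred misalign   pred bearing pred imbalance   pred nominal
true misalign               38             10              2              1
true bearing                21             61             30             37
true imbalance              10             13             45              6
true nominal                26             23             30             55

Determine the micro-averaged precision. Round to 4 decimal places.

0.4877

Micro-averaging pools counts across classes: ΣTP=199, ΣFP=209, ΣFN=209.
Micro-precision = TP/(TP+FP) on pooled counts = 0.4877 (equals overall accuracy in single-label multiclass).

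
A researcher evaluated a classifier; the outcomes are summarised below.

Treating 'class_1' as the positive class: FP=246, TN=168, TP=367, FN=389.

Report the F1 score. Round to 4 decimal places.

0.5362

Precision = TP/(TP+FP) = 367/613 = 0.5987
Recall = TP/(TP+FN) = 367/756 = 0.4854
F1 = 2·TP/(2·TP+FP+FN) = 734/1369 = 0.5362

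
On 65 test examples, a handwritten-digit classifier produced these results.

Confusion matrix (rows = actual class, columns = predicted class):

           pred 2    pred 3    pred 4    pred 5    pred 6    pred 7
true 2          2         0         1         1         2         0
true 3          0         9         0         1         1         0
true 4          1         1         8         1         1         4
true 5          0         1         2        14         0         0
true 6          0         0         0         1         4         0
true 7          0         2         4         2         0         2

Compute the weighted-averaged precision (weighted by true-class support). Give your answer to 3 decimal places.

0.583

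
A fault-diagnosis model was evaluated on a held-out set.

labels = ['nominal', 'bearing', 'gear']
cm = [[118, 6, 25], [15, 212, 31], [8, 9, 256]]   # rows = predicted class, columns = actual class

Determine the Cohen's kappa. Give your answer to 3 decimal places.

Observed agreement pₒ = trace/N = 586/680 = 0.8618
Expected agreement pₑ = Σ (rowᵢ·colᵢ)/N² = (141·149 + 227·258 + 312·273)/680² = 0.3563
κ = (pₒ − pₑ)/(1 − pₑ) = (0.8618 − 0.3563)/(1 − 0.3563) = 0.785

0.785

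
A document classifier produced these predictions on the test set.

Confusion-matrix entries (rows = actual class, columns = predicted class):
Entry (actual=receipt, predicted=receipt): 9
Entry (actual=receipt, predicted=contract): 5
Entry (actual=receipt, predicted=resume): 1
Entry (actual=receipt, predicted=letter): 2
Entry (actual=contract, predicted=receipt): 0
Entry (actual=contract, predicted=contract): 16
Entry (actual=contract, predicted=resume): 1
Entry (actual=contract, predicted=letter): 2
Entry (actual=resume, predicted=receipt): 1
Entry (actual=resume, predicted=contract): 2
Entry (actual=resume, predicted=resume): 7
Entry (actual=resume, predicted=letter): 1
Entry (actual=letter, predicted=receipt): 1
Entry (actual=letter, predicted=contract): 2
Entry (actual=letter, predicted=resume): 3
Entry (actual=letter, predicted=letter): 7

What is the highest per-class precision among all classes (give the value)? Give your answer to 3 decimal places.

Per-class precision (TP/(TP+FP)):
  receipt: TP=9, FP=0+1+1=2 → 9/11 = 0.8182
  contract: TP=16, FP=5+2+2=9 → 16/25 = 0.6400
  resume: TP=7, FP=1+1+3=5 → 7/12 = 0.5833
  letter: TP=7, FP=2+2+1=5 → 7/12 = 0.5833
Highest is class 'receipt' with precision = 0.818.

0.818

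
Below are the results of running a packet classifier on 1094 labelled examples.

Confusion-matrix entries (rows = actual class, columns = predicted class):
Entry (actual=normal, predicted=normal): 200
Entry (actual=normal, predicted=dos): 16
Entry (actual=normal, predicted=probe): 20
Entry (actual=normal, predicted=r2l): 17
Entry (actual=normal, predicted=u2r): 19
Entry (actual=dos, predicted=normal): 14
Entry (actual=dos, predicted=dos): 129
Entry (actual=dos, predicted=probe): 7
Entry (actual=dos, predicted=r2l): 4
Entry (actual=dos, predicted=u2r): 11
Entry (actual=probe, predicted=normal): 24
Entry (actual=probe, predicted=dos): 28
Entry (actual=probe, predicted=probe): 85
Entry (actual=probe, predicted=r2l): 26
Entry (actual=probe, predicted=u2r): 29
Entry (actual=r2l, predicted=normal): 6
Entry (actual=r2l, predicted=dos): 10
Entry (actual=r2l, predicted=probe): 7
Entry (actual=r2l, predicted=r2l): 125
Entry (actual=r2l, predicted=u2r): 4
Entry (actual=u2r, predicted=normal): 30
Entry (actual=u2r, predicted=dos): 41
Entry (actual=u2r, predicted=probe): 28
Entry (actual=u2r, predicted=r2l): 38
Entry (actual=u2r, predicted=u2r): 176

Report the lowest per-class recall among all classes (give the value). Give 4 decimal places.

Per-class recall (TP/(TP+FN)):
  normal: TP=200, FN=16+20+17+19=72 → 200/272 = 0.73529
  dos: TP=129, FN=14+7+4+11=36 → 129/165 = 0.78182
  probe: TP=85, FN=24+28+26+29=107 → 85/192 = 0.44271
  r2l: TP=125, FN=6+10+7+4=27 → 125/152 = 0.82237
  u2r: TP=176, FN=30+41+28+38=137 → 176/313 = 0.56230
Lowest is class 'probe' with recall = 0.4427.

0.4427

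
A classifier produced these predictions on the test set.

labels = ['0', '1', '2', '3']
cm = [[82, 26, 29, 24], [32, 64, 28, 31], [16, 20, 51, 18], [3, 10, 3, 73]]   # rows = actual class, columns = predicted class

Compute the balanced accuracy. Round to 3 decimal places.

Balanced accuracy = mean of per-class recall.
  0: recall = 82/161 = 0.5093
  1: recall = 64/155 = 0.4129
  2: recall = 51/105 = 0.4857
  3: recall = 73/89 = 0.8202
Mean = (0.5093 + 0.4129 + 0.4857 + 0.8202) / 4 = 0.557

0.557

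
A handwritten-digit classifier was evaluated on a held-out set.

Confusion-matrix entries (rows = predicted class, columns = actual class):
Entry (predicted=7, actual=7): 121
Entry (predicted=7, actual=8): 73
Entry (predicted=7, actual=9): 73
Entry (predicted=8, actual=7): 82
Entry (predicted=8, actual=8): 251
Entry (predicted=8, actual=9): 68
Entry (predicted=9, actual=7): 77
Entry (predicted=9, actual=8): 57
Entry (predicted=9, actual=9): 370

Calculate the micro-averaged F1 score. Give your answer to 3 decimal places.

0.633

Micro-averaging pools counts across classes: ΣTP=742, ΣFP=430, ΣFN=430.
Micro-F1 score = 2·TP/(2·TP+FP+FN) on pooled counts = 0.633 (equals overall accuracy in single-label multiclass).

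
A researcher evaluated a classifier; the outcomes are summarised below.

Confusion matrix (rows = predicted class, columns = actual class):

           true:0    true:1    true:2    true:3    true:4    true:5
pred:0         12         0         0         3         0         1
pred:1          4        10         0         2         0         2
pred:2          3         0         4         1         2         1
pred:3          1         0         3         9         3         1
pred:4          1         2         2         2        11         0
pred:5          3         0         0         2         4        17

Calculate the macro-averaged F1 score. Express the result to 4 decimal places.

Per-class F1 score (2·TP/(2·TP+FP+FN)):
  0: TP=12, FP=0+0+3+0+1=4, FN=4+3+1+1+3=12 → 24/40 = 0.60000
  1: TP=10, FP=4+0+2+0+2=8, FN=0+0+0+2+0=2 → 20/30 = 0.66667
  2: TP=4, FP=3+0+1+2+1=7, FN=0+0+3+2+0=5 → 8/20 = 0.40000
  3: TP=9, FP=1+0+3+3+1=8, FN=3+2+1+2+2=10 → 18/36 = 0.50000
  4: TP=11, FP=1+2+2+2+0=7, FN=0+0+2+3+4=9 → 22/38 = 0.57895
  5: TP=17, FP=3+0+0+2+4=9, FN=1+2+1+1+0=5 → 34/48 = 0.70833
Macro-F1 score = mean = (0.60000 + 0.66667 + 0.40000 + 0.50000 + 0.57895 + 0.70833) / 6 = 0.5757

0.5757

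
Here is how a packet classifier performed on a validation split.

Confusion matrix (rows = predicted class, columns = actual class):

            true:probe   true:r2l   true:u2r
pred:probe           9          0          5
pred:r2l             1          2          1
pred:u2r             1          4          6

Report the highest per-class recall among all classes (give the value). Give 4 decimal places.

0.8182

Per-class recall (TP/(TP+FN)):
  probe: TP=9, FN=1+1=2 → 9/11 = 0.81818
  r2l: TP=2, FN=0+4=4 → 2/6 = 0.33333
  u2r: TP=6, FN=5+1=6 → 6/12 = 0.50000
Highest is class 'probe' with recall = 0.8182.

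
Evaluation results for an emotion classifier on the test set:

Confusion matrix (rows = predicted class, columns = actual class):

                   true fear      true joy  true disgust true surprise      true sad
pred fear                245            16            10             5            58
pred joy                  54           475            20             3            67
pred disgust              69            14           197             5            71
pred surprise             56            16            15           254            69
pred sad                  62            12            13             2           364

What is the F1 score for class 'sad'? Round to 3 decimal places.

Take TP from the diagonal, FP from the rest of the 'sad' prediction marginal, FN from the rest of the 'sad' actual marginal.
F1 score = 2·TP/(2·TP+FP+FN).
sad: TP=364, FP=62+12+13+2=89, FN=58+67+71+69=265 → 728/1082 = 0.6728

0.673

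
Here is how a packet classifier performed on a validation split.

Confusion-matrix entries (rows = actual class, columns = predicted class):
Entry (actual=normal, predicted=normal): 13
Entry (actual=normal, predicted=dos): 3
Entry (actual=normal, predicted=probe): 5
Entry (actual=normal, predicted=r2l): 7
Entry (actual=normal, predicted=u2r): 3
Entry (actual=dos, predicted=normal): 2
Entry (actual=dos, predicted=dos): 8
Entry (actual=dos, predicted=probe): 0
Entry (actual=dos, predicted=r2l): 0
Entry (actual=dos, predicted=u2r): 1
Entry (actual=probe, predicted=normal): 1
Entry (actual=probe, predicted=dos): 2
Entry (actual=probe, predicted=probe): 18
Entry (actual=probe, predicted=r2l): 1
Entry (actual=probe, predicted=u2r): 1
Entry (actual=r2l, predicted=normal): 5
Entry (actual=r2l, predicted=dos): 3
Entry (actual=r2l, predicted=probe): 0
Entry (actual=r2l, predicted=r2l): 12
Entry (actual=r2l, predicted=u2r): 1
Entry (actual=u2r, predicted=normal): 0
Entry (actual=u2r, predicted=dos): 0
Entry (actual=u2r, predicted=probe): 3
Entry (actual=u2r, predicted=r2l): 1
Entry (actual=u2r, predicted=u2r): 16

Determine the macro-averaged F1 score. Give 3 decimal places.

Per-class F1 score (2·TP/(2·TP+FP+FN)):
  normal: TP=13, FP=2+1+5+0=8, FN=3+5+7+3=18 → 26/52 = 0.5000
  dos: TP=8, FP=3+2+3+0=8, FN=2+0+0+1=3 → 16/27 = 0.5926
  probe: TP=18, FP=5+0+0+3=8, FN=1+2+1+1=5 → 36/49 = 0.7347
  r2l: TP=12, FP=7+0+1+1=9, FN=5+3+0+1=9 → 24/42 = 0.5714
  u2r: TP=16, FP=3+1+1+1=6, FN=0+0+3+1=4 → 32/42 = 0.7619
Macro-F1 score = mean = (0.5000 + 0.5926 + 0.7347 + 0.5714 + 0.7619) / 5 = 0.632

0.632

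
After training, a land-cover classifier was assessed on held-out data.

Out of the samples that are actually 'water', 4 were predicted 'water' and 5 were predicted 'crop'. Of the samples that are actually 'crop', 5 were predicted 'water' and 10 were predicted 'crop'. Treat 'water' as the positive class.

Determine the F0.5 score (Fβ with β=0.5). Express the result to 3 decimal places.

Fβ = (1+β²)·TP / ((1+β²)·TP + β²·FN + FP), with β²=1/4
= 1.25·4 / (1.25·4 + 0.25·5 + 5) = 0.444

0.444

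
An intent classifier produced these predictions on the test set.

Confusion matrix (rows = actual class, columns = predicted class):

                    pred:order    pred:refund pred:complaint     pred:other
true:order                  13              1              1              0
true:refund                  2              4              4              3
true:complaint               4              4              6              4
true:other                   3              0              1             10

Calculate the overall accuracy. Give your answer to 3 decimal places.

Accuracy = trace / total = (13+4+6+10=33) / 60 = 33/60 = 0.550

0.550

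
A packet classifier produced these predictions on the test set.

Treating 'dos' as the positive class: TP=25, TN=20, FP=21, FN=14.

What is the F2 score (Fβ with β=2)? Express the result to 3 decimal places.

Fβ = (1+β²)·TP / ((1+β²)·TP + β²·FN + FP), with β²=4
= 5·25 / (5·25 + 4·14 + 21) = 0.619

0.619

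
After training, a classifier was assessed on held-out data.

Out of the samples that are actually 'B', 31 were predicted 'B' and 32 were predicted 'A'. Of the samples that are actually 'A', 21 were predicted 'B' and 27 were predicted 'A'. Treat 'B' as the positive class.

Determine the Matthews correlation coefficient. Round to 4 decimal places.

MCC = (TP·TN − FP·FN) / √((TP+FP)(TP+FN)(TN+FP)(TN+FN))
Numerator = 31·27 − 21·32 = 165
Denominator = √(52·63·48·59) = √9277632 = 3045.9206
MCC = 165 / 3045.9206 = 0.0542

0.0542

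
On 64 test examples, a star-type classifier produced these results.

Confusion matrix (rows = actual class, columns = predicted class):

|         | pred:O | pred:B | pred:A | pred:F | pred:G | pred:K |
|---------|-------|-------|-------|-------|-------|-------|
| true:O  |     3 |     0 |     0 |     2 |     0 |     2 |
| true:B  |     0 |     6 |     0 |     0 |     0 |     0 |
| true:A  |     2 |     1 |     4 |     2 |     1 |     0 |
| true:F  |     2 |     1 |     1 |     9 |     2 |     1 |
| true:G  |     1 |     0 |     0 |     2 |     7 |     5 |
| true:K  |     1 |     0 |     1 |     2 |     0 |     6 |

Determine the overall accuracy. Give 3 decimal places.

Accuracy = trace / total = (3+6+4+9+7+6=35) / 64 = 35/64 = 0.547

0.547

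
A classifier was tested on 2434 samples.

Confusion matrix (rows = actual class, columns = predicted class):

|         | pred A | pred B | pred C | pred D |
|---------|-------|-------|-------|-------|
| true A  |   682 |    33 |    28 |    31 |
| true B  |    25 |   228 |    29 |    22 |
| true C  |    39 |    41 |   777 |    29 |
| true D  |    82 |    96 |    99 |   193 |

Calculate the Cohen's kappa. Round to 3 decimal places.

Observed agreement pₒ = trace/N = 1880/2434 = 0.7724
Expected agreement pₑ = Σ (rowᵢ·colᵢ)/N² = (774·828 + 304·398 + 886·933 + 470·275)/2434² = 0.2899
κ = (pₒ − pₑ)/(1 − pₑ) = (0.7724 − 0.2899)/(1 − 0.2899) = 0.679

0.679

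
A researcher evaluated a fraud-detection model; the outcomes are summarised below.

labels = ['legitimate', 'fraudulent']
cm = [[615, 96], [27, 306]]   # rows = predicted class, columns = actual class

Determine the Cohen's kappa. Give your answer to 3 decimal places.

Observed agreement pₒ = trace/N = 921/1044 = 0.8822
Expected agreement pₑ = Σ (rowᵢ·colᵢ)/N² = (642·711 + 402·333)/1044² = 0.5416
κ = (pₒ − pₑ)/(1 − pₑ) = (0.8822 − 0.5416)/(1 − 0.5416) = 0.743

0.743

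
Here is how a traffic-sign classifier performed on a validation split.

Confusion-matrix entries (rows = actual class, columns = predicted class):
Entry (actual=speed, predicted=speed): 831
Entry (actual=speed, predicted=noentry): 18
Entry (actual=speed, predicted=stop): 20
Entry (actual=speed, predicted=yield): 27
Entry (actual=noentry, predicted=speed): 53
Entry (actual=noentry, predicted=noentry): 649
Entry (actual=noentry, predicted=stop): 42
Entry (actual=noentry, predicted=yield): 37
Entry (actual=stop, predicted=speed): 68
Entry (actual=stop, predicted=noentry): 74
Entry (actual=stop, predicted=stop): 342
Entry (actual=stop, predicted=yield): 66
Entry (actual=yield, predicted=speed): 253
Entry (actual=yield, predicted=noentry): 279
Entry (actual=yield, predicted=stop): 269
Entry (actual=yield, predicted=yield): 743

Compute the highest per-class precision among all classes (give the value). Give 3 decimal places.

Per-class precision (TP/(TP+FP)):
  speed: TP=831, FP=53+68+253=374 → 831/1205 = 0.6896
  noentry: TP=649, FP=18+74+279=371 → 649/1020 = 0.6363
  stop: TP=342, FP=20+42+269=331 → 342/673 = 0.5082
  yield: TP=743, FP=27+37+66=130 → 743/873 = 0.8511
Highest is class 'yield' with precision = 0.851.

0.851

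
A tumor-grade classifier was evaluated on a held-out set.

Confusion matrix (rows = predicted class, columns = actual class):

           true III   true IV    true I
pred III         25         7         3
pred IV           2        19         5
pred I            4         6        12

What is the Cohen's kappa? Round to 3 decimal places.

Observed agreement pₒ = trace/N = 56/83 = 0.6747
Expected agreement pₑ = Σ (rowᵢ·colᵢ)/N² = (31·35 + 32·26 + 20·22)/83² = 0.3421
κ = (pₒ − pₑ)/(1 − pₑ) = (0.6747 − 0.3421)/(1 − 0.3421) = 0.506

0.506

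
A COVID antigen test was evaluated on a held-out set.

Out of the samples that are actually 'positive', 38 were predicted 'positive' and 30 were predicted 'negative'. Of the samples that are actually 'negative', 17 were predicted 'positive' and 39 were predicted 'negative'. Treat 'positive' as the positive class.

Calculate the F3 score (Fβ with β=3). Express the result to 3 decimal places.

0.570

Fβ = (1+β²)·TP / ((1+β²)·TP + β²·FN + FP), with β²=9
= 10·38 / (10·38 + 9·30 + 17) = 0.570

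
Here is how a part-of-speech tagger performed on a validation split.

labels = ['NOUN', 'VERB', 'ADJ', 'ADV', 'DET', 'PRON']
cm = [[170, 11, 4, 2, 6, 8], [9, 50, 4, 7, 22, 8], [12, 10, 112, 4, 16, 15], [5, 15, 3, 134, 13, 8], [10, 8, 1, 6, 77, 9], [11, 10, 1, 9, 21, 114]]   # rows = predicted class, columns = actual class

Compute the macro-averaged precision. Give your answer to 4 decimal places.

Per-class precision (TP/(TP+FP)):
  NOUN: TP=170, FP=11+4+2+6+8=31 → 170/201 = 0.84577
  VERB: TP=50, FP=9+4+7+22+8=50 → 50/100 = 0.50000
  ADJ: TP=112, FP=12+10+4+16+15=57 → 112/169 = 0.66272
  ADV: TP=134, FP=5+15+3+13+8=44 → 134/178 = 0.75281
  DET: TP=77, FP=10+8+1+6+9=34 → 77/111 = 0.69369
  PRON: TP=114, FP=11+10+1+9+21=52 → 114/166 = 0.68675
Macro-precision = mean = (0.84577 + 0.50000 + 0.66272 + 0.75281 + 0.69369 + 0.68675) / 6 = 0.6903

0.6903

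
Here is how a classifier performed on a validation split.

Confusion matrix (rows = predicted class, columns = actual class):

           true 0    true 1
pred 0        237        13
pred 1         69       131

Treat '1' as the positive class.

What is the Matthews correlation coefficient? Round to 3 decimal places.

0.642

MCC = (TP·TN − FP·FN) / √((TP+FP)(TP+FN)(TN+FP)(TN+FN))
Numerator = 131·237 − 69·13 = 30150
Denominator = √(200·144·306·250) = √2203200000 = 46938.2573
MCC = 30150 / 46938.2573 = 0.642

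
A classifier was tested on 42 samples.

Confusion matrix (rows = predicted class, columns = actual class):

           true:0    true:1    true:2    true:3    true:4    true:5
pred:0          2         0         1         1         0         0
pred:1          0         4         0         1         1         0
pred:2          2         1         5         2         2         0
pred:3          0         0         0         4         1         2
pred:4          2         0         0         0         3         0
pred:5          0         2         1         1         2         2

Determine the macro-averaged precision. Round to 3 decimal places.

0.501

Per-class precision (TP/(TP+FP)):
  0: TP=2, FP=0+1+1+0+0=2 → 2/4 = 0.5000
  1: TP=4, FP=0+0+1+1+0=2 → 4/6 = 0.6667
  2: TP=5, FP=2+1+2+2+0=7 → 5/12 = 0.4167
  3: TP=4, FP=0+0+0+1+2=3 → 4/7 = 0.5714
  4: TP=3, FP=2+0+0+0+0=2 → 3/5 = 0.6000
  5: TP=2, FP=0+2+1+1+2=6 → 2/8 = 0.2500
Macro-precision = mean = (0.5000 + 0.6667 + 0.4167 + 0.5714 + 0.6000 + 0.2500) / 6 = 0.501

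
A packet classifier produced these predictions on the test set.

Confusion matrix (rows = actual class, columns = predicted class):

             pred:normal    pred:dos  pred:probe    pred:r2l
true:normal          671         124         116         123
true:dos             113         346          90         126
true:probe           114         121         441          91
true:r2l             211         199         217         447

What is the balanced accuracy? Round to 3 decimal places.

0.538

Balanced accuracy = mean of per-class recall.
  normal: recall = 671/1034 = 0.6489
  dos: recall = 346/675 = 0.5126
  probe: recall = 441/767 = 0.5750
  r2l: recall = 447/1074 = 0.4162
Mean = (0.6489 + 0.5126 + 0.5750 + 0.4162) / 4 = 0.538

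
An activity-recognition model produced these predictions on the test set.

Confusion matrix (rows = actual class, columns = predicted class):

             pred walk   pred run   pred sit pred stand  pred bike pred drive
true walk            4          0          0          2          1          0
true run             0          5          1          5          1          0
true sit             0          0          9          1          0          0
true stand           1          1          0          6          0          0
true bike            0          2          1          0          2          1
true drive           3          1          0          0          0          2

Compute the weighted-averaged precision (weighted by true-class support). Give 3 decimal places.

0.587

Per-class precision (TP/(TP+FP)):
  walk: TP=4, FP=0+0+1+0+3=4 → 4/8 = 0.5000
  run: TP=5, FP=0+0+1+2+1=4 → 5/9 = 0.5556
  sit: TP=9, FP=0+1+0+1+0=2 → 9/11 = 0.8182
  stand: TP=6, FP=2+5+1+0+0=8 → 6/14 = 0.4286
  bike: TP=2, FP=1+1+0+0+0=2 → 2/4 = 0.5000
  drive: TP=2, FP=0+0+0+0+1=1 → 2/3 = 0.6667
Weighted-precision = Σ (supportᵢ/N)·precisionᵢ with N=49: (7/49)·0.5000 + (12/49)·0.5556 + (10/49)·0.8182 + (8/49)·0.4286 + (6/49)·0.5000 + (6/49)·0.6667 = 0.587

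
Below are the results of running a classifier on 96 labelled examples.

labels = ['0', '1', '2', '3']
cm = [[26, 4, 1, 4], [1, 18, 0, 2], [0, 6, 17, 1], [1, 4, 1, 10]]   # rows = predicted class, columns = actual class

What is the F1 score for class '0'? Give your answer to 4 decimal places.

Take TP from the diagonal, FP from the rest of the '0' prediction marginal, FN from the rest of the '0' actual marginal.
F1 score = 2·TP/(2·TP+FP+FN).
0: TP=26, FP=4+1+4=9, FN=1+0+1=2 → 52/63 = 0.82540

0.8254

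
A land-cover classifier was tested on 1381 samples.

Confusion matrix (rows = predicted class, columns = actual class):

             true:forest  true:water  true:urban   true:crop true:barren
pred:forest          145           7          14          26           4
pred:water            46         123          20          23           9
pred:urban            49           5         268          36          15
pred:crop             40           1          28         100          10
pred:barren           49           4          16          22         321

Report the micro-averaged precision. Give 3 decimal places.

0.693

Micro-averaging pools counts across classes: ΣTP=957, ΣFP=424, ΣFN=424.
Micro-precision = TP/(TP+FP) on pooled counts = 0.693 (equals overall accuracy in single-label multiclass).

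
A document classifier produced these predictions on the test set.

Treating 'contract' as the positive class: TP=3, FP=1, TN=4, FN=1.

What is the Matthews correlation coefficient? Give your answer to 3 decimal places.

0.550

MCC = (TP·TN − FP·FN) / √((TP+FP)(TP+FN)(TN+FP)(TN+FN))
Numerator = 3·4 − 1·1 = 11
Denominator = √(4·4·5·5) = √400 = 20.0000
MCC = 11 / 20.0000 = 0.550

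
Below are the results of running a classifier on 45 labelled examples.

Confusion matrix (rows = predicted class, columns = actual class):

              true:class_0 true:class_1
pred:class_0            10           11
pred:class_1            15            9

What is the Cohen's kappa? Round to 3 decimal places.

-0.147

Observed agreement pₒ = trace/N = 19/45 = 0.4222
Expected agreement pₑ = Σ (rowᵢ·colᵢ)/N² = (25·21 + 20·24)/45² = 0.4963
κ = (pₒ − pₑ)/(1 − pₑ) = (0.4222 − 0.4963)/(1 − 0.4963) = -0.147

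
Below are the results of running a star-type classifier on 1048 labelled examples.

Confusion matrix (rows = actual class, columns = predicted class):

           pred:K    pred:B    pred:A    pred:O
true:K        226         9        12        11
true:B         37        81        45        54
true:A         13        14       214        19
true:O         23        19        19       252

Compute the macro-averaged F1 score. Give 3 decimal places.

0.711

Per-class F1 score (2·TP/(2·TP+FP+FN)):
  K: TP=226, FP=37+13+23=73, FN=9+12+11=32 → 452/557 = 0.8115
  B: TP=81, FP=9+14+19=42, FN=37+45+54=136 → 162/340 = 0.4765
  A: TP=214, FP=12+45+19=76, FN=13+14+19=46 → 428/550 = 0.7782
  O: TP=252, FP=11+54+19=84, FN=23+19+19=61 → 504/649 = 0.7766
Macro-F1 score = mean = (0.8115 + 0.4765 + 0.7782 + 0.7766) / 4 = 0.711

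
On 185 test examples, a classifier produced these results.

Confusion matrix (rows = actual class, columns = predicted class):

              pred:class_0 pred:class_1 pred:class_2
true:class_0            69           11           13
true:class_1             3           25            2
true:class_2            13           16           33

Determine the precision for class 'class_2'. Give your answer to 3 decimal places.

0.688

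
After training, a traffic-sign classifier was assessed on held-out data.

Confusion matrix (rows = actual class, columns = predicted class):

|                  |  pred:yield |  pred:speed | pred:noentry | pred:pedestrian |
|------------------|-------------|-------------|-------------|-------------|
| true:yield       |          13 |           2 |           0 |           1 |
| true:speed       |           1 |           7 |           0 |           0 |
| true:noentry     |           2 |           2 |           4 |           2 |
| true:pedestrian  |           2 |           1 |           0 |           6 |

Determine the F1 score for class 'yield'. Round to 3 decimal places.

0.765

One-vs-rest for 'yield': TP = diagonal; FP = other classes predicted 'yield'; FN = 'yield' predicted as other.
F1 score = 2·TP/(2·TP+FP+FN).
yield: TP=13, FP=1+2+2=5, FN=2+0+1=3 → 26/34 = 0.7647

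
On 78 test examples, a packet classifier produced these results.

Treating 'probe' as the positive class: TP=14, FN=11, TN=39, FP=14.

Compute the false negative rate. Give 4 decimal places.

0.4400

FNR = FN/(FN+TP) = 11/(11+14) = 0.4400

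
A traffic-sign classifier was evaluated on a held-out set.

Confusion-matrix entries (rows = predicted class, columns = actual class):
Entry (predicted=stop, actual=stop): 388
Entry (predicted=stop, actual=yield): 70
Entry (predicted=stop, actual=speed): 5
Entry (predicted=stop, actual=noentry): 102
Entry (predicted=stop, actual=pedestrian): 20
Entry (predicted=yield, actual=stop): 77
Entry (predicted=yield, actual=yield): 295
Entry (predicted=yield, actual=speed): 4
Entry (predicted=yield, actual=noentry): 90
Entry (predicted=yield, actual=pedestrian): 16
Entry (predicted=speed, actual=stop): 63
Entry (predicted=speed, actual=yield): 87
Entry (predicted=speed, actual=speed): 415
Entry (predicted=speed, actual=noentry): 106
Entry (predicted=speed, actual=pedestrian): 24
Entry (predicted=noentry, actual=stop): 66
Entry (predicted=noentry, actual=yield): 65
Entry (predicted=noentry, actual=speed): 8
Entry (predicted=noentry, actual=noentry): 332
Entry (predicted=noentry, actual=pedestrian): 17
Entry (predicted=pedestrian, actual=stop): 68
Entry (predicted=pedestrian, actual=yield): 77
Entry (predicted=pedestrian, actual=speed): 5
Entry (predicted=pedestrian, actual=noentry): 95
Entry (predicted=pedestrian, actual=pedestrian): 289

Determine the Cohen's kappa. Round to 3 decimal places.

0.524

Observed agreement pₒ = trace/N = 1719/2784 = 0.6175
Expected agreement pₑ = Σ (rowᵢ·colᵢ)/N² = (662·585 + 594·482 + 437·695 + 725·488 + 366·534)/2784² = 0.1970
κ = (pₒ − pₑ)/(1 − pₑ) = (0.6175 − 0.1970)/(1 − 0.1970) = 0.524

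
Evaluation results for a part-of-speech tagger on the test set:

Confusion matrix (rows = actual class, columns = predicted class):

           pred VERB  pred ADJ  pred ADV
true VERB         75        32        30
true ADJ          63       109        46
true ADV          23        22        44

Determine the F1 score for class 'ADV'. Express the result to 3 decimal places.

0.421

Take TP from the diagonal, FP from the rest of the 'ADV' prediction marginal, FN from the rest of the 'ADV' actual marginal.
F1 score = 2·TP/(2·TP+FP+FN).
ADV: TP=44, FP=30+46=76, FN=23+22=45 → 88/209 = 0.4211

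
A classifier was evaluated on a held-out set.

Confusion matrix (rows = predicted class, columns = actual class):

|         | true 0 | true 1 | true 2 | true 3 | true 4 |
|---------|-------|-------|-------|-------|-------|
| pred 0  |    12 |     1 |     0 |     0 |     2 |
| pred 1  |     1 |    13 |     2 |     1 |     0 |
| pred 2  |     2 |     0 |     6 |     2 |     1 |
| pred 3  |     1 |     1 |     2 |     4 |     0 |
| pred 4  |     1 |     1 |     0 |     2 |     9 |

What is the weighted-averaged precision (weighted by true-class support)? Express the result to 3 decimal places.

0.689

Per-class precision (TP/(TP+FP)):
  0: TP=12, FP=1+0+0+2=3 → 12/15 = 0.8000
  1: TP=13, FP=1+2+1+0=4 → 13/17 = 0.7647
  2: TP=6, FP=2+0+2+1=5 → 6/11 = 0.5455
  3: TP=4, FP=1+1+2+0=4 → 4/8 = 0.5000
  4: TP=9, FP=1+1+0+2=4 → 9/13 = 0.6923
Weighted-precision = Σ (supportᵢ/N)·precisionᵢ with N=64: (17/64)·0.8000 + (16/64)·0.7647 + (10/64)·0.5455 + (9/64)·0.5000 + (12/64)·0.6923 = 0.689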